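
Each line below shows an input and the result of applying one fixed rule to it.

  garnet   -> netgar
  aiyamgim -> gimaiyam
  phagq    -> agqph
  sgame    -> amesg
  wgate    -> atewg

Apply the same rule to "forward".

What's happening: move the last 3 characters to the front (rotate right by 3).
So "forward" becomes "ardforw".

ardforw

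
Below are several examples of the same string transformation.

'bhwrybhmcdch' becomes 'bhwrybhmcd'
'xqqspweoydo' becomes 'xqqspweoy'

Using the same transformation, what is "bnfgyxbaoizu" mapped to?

bnfgyxbaoi

The transformation: delete the last 2 characters.
On "bnfgyxbaoizu" that produces "bnfgyxbaoi".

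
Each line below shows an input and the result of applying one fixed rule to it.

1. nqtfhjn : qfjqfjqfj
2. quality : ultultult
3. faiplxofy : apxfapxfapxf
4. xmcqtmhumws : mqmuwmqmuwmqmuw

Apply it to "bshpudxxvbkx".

The pattern: keep every other character starting from the second (positions 2nd, 4th, 6th, ...), then write the whole string 3 times in a row.
Starting from "bshpudxxvbkx": after the first operation, "spdxbx"; after the second, "spdxbxspdxbxspdxbx".

spdxbxspdxbxspdxbx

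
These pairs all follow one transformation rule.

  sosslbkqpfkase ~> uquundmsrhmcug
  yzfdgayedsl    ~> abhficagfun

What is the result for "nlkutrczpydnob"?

The pattern: shift every letter 2 places forward in the alphabet (wrapping around).
Applying that to "nlkutrczpydnob" gives "pnmwvtebrafpqd".

pnmwvtebrafpqd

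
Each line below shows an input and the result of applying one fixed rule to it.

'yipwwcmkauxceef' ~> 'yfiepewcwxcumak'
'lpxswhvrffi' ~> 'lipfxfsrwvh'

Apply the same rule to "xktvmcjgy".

xykgtjvcm

Rule — take characters alternately from the front and the back (1st, last, 2nd, 2nd-last, ...).
So "xktvmcjgy" becomes "xykgtjvcm".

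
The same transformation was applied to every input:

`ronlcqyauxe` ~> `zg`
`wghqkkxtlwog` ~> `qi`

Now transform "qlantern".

The pattern: shift every letter 2 places forward in the alphabet (wrapping around), then keep only the last 2 characters.
For "qlantern", step one produces "sncpvgtp"; step two turns that into "tp".
(Check on "ronlcqyauxe": → "tqpnesacwzg" → "zg" ✓)

tp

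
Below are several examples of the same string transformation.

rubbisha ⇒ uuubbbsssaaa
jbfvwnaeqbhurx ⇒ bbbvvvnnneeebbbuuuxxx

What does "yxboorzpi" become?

Looking at the pairs, the operation is to keep every other character starting from the second (positions 2nd, 4th, 6th, ...), then repeat every character 3 times.
"yxboorzpi" → "xorp" → "xxxooorrrppp".

xxxooorrrppp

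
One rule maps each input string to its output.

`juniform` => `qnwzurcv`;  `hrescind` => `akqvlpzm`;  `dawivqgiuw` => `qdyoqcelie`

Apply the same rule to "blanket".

vsmbjti

Each output is the input with this applied: shift every letter 8 places forward in the alphabet (wrapping around), then move the first 3 characters to the end (rotate left by 3).
Working it through for "blanket": intermediate "jtivsmb", final "vsmbjti".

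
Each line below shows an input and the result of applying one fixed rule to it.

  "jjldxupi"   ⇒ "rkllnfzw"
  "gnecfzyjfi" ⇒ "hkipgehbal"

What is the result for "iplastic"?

kekrncuv

The pattern: shift every letter 2 places forward in the alphabet (wrapping around), then move the last 2 characters to the front (rotate right by 2).
"iplastic" → "krncuvke" → "kekrncuv".
(Check on "gnecfzyjfi": → "ipgehbalhk" → "hkipgehbal" ✓)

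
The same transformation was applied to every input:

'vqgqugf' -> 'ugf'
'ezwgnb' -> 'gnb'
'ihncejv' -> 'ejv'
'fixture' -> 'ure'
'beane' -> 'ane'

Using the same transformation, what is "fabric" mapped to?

Each output is the input with this applied: keep only the last 3 characters.
Applying that to "fabric" gives "ric".

ric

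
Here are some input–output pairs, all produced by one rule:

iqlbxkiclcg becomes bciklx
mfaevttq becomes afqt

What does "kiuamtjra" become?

aikru

In each case the input is transformed by: sort the characters into alphabetical order, then keep every other character starting from the first (positions 1st, 3rd, 5th, ...).
"kiuamtjra" → "aikru".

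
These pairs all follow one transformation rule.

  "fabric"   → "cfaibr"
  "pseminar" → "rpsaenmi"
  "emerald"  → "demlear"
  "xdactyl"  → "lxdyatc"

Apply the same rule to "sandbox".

xsaonbd

The transformation: swap the first and last characters, then take characters alternately from the front and the back (1st, last, 2nd, 2nd-last, ...).
Working it through for "sandbox": intermediate "xandbos", final "xsaonbd".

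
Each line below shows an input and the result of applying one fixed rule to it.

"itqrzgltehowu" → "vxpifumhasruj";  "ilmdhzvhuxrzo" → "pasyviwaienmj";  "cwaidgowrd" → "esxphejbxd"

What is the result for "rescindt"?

ueojdtfs

Looking at the pairs, the operation is to shift every letter 1 place forward in the alphabet (wrapping around), then reverse the string.
For "rescindt", step one produces "sftdjoeu"; step two turns that into "ueojdtfs".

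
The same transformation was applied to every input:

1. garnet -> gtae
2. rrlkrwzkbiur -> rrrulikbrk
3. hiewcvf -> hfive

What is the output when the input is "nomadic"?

The pattern: take characters alternately from the front and the back (1st, last, 2nd, 2nd-last, ...), then delete the last 2 characters.
Applying both steps to "nomadic": "ncoimda", then "ncoim".

ncoim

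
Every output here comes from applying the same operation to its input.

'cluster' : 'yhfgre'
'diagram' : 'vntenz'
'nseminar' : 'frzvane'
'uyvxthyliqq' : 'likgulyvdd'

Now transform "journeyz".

Each output is the input with this applied: shift every letter 13 places forward in the alphabet (wrapping around) — i.e. ROT13, then delete the first character.
For "journeyz", step one produces "wbhearlm"; step two turns that into "bhearlm".

bhearlm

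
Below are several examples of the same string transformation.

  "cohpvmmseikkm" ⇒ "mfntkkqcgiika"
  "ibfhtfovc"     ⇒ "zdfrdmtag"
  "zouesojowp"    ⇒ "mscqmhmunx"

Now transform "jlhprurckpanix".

Looking at the pairs, the operation is to shift every letter 2 places backward in the alphabet (wrapping around), then move the first character to the end.
For "jlhprurckpanix", step one produces "hjfnpspainylgv"; step two turns that into "jfnpspainylgvh".

jfnpspainylgvh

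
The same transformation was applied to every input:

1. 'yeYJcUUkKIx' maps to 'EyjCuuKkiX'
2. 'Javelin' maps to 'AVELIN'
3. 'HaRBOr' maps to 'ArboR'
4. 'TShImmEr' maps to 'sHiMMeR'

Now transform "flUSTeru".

The pattern: flip the case of every letter, then delete the first character.
Applying that to "flUSTeru" gives "LustERU".

LustERU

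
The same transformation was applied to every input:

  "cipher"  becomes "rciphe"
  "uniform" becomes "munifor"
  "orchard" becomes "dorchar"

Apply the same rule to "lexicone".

The transformation: move the last character to the front.
"lexicone" → "elexicon".

elexicon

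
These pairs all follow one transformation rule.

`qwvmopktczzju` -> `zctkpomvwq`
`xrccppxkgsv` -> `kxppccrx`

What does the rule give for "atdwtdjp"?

What's happening: delete the last 3 characters, then reverse the string.
Doing the same to "atdwtdjp": "twdta".

twdta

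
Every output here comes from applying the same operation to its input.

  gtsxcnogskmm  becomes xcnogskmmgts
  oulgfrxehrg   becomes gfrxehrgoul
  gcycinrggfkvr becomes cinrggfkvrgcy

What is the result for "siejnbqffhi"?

What's happening: move the first 3 characters to the end (rotate left by 3).
For "siejnbqffhi" the result is "jnbqffhisie".

jnbqffhisie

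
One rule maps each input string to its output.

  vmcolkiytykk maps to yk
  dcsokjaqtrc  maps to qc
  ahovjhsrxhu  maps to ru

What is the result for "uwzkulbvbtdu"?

The transformation: keep one character in every 3, starting at position 2 (positions 2nd, 5th, 8th, ...), then delete the first 2 characters.
Applying both steps to "uwzkulbvbtdu": "wuvd", then "vd".
(Check on "vmcolkiytykk": → "mlyk" → "yk" ✓)

vd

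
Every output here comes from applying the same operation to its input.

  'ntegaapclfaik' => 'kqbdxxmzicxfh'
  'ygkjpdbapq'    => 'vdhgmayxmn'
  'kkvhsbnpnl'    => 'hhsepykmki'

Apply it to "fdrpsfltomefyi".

caompciqljbcvf

The rule is to shift every letter 3 places backward in the alphabet (wrapping around).
"fdrpsfltomefyi" → "caompciqljbcvf".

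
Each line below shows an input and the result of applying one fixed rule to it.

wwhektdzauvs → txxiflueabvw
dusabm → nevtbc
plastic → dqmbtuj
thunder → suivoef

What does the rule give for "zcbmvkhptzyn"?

Looking at the pairs, the operation is to shift every letter 1 place forward in the alphabet (wrapping around), then move the last character to the front.
On "zcbmvkhptzyn": the first step gives "adcnwliquazo", and the second then gives "oadcnwliquaz".

oadcnwliquaz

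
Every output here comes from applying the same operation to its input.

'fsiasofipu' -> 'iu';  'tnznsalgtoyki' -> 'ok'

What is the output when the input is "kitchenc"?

Rule — keep every other character starting from the second (positions 2nd, 4th, 6th, ...), then keep only the last 2 characters.
So "kitchenc" becomes "ec".
(Check on "fsiasofipu": → "saoiu" → "iu" ✓)

ec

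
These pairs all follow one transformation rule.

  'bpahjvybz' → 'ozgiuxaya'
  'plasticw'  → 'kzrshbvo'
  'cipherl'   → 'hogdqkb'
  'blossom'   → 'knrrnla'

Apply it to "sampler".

zlokdqr

Rule — shift every letter 1 place backward in the alphabet (wrapping around), then move the first character to the end.
On "sampler": the first step gives "rzlokdq", and the second then gives "zlokdqr".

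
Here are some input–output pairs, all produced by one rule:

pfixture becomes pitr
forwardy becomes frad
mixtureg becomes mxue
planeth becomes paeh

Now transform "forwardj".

Each output is the input with this applied: keep every other character starting from the first (positions 1st, 3rd, 5th, ...).
On "forwardj" that produces "frad".

frad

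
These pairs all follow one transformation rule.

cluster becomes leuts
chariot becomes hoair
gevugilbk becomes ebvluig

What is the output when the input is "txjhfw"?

xfjh

The transformation: take characters alternately from the front and the back (1st, last, 2nd, 2nd-last, ...), then delete the first 2 characters.
Starting from "txjhfw": after the first operation, "twxfjh"; after the second, "xfjh".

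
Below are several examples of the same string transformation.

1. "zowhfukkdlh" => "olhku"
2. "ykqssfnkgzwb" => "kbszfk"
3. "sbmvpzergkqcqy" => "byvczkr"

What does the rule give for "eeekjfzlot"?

In each case the input is transformed by: keep every other character starting from the second (positions 2nd, 4th, 6th, ...), then take characters alternately from the front and the back (1st, last, 2nd, 2nd-last, ...).
For "eeekjfzlot", step one produces "ekflt"; step two turns that into "etklf".

etklf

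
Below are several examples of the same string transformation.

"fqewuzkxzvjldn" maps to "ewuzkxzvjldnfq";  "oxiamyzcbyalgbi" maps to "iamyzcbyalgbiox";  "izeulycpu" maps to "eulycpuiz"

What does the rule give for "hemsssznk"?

msssznkhe

Looking at the pairs, the operation is to move the first 2 characters to the end (rotate left by 2).
For "hemsssznk" the result is "msssznkhe".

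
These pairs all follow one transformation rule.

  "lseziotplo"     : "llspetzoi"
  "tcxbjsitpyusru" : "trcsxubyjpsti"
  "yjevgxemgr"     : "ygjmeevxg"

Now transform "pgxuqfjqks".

pkgqxjufq

The pattern: delete the last character, then take characters alternately from the front and the back (1st, last, 2nd, 2nd-last, ...).
Working it through for "pgxuqfjqks": intermediate "pgxuqfjqk", final "pkgqxjufq".
(Check on "yjevgxemgr": → "yjevgxemg" → "ygjmeevxg" ✓)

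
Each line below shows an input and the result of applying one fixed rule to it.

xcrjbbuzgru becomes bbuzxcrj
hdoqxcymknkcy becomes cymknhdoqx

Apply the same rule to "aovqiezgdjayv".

ezgdjaovqi

Each output is the input with this applied: delete the last 3 characters, then swap the front and back halves of the string.
On "aovqiezgdjayv": the first step gives "aovqiezgdj", and the second then gives "ezgdjaovqi".
(Check on "xcrjbbuzgru": → "xcrjbbuz" → "bbuzxcrj" ✓)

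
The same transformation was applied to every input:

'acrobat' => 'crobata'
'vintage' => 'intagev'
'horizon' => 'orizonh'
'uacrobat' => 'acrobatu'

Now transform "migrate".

The rule is to move the first character to the end.
Doing the same to "migrate": "igratem".

igratem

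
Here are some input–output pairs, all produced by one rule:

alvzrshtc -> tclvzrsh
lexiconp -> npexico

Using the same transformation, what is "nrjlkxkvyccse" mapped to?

The transformation: delete the first character, then move the last 2 characters to the front (rotate right by 2).
Starting from "nrjlkxkvyccse": after the first operation, "rjlkxkvyccse"; after the second, "serjlkxkvycc".
(Check on "alvzrshtc": → "lvzrshtc" → "tclvzrsh" ✓)

serjlkxkvycc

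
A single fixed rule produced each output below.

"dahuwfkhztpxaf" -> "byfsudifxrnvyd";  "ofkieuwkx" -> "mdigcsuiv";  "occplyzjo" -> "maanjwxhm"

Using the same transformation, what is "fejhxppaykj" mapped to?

dchfvnnywih

Rule — shift every letter 2 places backward in the alphabet (wrapping around).
"fejhxppaykj" → "dchfvnnywih".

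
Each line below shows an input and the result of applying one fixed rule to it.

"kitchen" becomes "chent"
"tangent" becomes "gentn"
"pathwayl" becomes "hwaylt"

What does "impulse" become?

In each case the input is transformed by: delete the first 2 characters, then move the first character to the end.
Starting from "impulse": after the first operation, "pulse"; after the second, "ulsep".

ulsep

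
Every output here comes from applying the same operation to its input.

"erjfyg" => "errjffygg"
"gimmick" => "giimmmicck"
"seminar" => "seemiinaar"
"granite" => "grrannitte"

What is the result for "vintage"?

viinttagge

Each output is the input with this applied: repeat every character 3 times, then keep every other character starting from the second (positions 2nd, 4th, 6th, ...).
So "vintage" becomes "viinttagge".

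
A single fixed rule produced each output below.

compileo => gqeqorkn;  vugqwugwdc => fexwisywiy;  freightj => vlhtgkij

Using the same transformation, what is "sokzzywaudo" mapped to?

Rule — shift every letter 2 places forward in the alphabet (wrapping around), then move the last 2 characters to the front (rotate right by 2).
On "sokzzywaudo" that produces "fquqmbbaycw".

fquqmbbaycw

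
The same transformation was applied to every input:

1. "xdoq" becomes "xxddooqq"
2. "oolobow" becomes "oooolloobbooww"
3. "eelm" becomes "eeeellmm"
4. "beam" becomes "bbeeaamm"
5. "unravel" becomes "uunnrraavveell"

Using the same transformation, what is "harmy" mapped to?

In each case the input is transformed by: double every character.
So "harmy" becomes "hhaarrmmyy".

hhaarrmmyy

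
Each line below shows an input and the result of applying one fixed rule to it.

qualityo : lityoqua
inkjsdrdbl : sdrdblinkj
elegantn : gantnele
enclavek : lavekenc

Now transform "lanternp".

ternplan

Rule — swap the front and back halves of the string, then move the last character to the front.
Starting from "lanternp": after the first operation, "ernplant"; after the second, "ternplan".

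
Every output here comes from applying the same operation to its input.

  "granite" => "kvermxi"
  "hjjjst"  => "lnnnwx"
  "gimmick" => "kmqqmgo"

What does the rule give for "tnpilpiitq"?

Looking at the pairs, the operation is to shift every letter 4 places forward in the alphabet (wrapping around).
On "tnpilpiitq" that produces "xrtmptmmxu".

xrtmptmmxu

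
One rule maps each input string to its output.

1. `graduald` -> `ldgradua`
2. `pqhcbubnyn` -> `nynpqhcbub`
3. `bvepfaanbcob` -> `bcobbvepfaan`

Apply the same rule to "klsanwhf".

In each case the input is transformed by: swap the front and back halves of the string, then move the first 2 characters to the end (rotate left by 2).
"klsanwhf" → "nwhfklsa" → "hfklsanw".

hfklsanw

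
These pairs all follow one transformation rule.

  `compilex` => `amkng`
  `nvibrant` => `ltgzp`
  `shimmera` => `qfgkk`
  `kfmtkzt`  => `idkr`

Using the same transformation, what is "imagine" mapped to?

Rule — delete the last 3 characters, then shift every letter 2 places backward in the alphabet (wrapping around).
Starting from "imagine": after the first operation, "imag"; after the second, "gkye".

gkye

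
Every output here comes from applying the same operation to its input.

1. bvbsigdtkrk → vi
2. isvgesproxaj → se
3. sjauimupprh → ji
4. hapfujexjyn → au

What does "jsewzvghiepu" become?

The pattern: keep one character in every 3, starting at position 2 (positions 2nd, 5th, 8th, ...), then delete the last 2 characters.
"jsewzvghiepu" → "szhp" → "sz".

sz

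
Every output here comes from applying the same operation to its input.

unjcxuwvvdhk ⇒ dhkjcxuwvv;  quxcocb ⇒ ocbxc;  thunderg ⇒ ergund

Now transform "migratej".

Each output is the input with this applied: delete the first 2 characters, then move the last 3 characters to the front (rotate right by 3).
Applying both steps to "migratej": "gratej", then "tejgra".

tejgra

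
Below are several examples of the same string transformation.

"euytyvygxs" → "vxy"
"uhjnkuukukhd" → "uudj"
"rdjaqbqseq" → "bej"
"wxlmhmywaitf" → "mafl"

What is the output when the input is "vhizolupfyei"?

In each case the input is transformed by: keep one character in every 3, starting at position 3 (positions 3rd, 6th, 9th, ...), then move the first character to the end.
Starting from "vhizolupfyei": after the first operation, "ilfi"; after the second, "lfii".

lfii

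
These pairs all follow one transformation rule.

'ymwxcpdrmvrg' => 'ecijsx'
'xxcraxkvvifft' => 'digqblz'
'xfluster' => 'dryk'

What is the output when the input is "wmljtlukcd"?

crzai

In each case the input is transformed by: shift every letter 6 places forward in the alphabet (wrapping around), then keep every other character starting from the first (positions 1st, 3rd, 5th, ...).
Working it through for "wmljtlukcd": intermediate "csrpzraqij", final "crzai".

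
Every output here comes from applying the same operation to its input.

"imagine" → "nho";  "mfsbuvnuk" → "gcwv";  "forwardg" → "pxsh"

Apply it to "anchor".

ois

The pattern: keep every other character starting from the second (positions 2nd, 4th, 6th, ...), then shift every letter 1 place forward in the alphabet (wrapping around).
For "anchor" the result is "ois".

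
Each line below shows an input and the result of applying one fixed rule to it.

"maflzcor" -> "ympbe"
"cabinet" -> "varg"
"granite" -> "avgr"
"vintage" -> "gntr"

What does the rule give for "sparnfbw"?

What's happening: delete the first 3 characters, then shift every letter 13 places forward in the alphabet (wrapping around) — i.e. ROT13.
"sparnfbw" → "rnfbw" → "easoj".

easoj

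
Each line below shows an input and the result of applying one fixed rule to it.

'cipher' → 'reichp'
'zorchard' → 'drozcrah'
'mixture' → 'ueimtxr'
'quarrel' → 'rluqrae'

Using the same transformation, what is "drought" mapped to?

The rule is to swap each adjacent pair of characters (1↔2, 3↔4, ...), then move the last 2 characters to the front (rotate right by 2).
Starting from "drought": after the first operation, "rduohgt"; after the second, "gtrduoh".

gtrduoh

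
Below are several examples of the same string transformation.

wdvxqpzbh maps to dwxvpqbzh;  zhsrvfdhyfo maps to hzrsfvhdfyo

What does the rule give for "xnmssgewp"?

nxsmgswep

The pattern: swap each adjacent pair of characters (1↔2, 3↔4, ...).
For "xnmssgewp" the result is "nxsmgswep".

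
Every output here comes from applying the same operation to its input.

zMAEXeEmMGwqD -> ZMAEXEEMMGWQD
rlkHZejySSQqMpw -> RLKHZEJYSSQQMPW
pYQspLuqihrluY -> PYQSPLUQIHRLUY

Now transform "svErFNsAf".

SVERFNSAF

The pattern: convert every letter to uppercase.
Applying that to "svErFNsAf" gives "SVERFNSAF".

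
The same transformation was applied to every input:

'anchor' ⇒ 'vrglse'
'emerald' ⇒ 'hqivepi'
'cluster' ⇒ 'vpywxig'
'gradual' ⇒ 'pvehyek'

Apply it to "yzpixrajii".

mdtmbvenmc

The pattern: shift every letter 4 places forward in the alphabet (wrapping around), then swap the first and last characters.
For "yzpixrajii", step one produces "cdtmbvenmm"; step two turns that into "mdtmbvenmc".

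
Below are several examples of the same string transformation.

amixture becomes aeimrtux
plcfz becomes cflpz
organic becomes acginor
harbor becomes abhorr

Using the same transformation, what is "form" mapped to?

fmor

The pattern: sort the characters into alphabetical order.
Doing the same to "form": "fmor".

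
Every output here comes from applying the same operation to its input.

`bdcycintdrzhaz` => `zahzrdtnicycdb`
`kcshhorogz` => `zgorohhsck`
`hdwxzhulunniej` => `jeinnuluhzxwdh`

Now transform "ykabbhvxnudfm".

mfdunxvhbbaky

Each output is the input with this applied: reverse the string.
Doing the same to "ykabbhvxnudfm": "mfdunxvhbbaky".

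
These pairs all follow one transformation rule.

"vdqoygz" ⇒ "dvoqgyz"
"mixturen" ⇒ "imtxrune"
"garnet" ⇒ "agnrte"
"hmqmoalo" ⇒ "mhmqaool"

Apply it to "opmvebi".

Rule — swap each adjacent pair of characters (1↔2, 3↔4, ...).
Applying that to "opmvebi" gives "povmbei".

povmbei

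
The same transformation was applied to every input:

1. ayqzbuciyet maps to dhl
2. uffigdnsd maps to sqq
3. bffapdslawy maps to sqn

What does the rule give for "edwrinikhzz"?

The rule is to shift every letter 13 places forward in the alphabet (wrapping around) — i.e. ROT13, then keep one character in every 3, starting at position 3 (positions 3rd, 6th, 9th, ...).
Working it through for "edwrinikhzz": intermediate "rqjevavxumm", final "jau".

jau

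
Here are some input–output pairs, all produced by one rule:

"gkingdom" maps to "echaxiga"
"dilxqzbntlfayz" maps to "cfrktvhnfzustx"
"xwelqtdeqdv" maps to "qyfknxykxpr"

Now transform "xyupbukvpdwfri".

sojvoepjxqzlcr

The pattern: shift every letter 6 places backward in the alphabet (wrapping around), then move the first character to the end.
Starting from "xyupbukvpdwfri": after the first operation, "rsojvoepjxqzlc"; after the second, "sojvoepjxqzlcr".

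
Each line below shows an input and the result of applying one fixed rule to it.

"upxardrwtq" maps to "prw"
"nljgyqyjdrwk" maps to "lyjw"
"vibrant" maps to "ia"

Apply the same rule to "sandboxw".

The pattern: keep one character in every 3, starting at position 2 (positions 2nd, 5th, 8th, ...).
So "sandboxw" becomes "abw".

abw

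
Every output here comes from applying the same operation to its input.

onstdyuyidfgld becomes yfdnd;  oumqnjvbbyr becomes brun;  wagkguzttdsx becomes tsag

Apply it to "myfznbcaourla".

aryn

The transformation: keep one character in every 3, starting at position 2 (positions 2nd, 5th, 8th, ...), then move the first 2 characters to the end (rotate left by 2).
Working it through for "myfznbcaourla": intermediate "ynar", final "aryn".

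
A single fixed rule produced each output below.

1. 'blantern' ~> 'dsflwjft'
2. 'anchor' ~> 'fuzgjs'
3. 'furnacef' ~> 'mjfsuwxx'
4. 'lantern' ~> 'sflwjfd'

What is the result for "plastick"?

The pattern: move the first character to the end, then shift every letter 8 places backward in the alphabet (wrapping around).
Starting from "plastick": after the first operation, "lastickp"; after the second, "dsklauch".

dsklauch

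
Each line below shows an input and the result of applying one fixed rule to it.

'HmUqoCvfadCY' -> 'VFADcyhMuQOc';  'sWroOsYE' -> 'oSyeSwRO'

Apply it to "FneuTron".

In each case the input is transformed by: flip the case of every letter, then swap the front and back halves of the string.
Starting from "FneuTron": after the first operation, "fNEUtRON"; after the second, "tRONfNEU".

tRONfNEU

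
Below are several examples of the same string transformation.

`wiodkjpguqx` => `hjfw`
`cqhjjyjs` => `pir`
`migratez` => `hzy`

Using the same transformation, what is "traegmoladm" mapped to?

qfkl

Rule — keep one character in every 3, starting at position 2 (positions 2nd, 5th, 8th, ...), then shift every letter 1 place backward in the alphabet (wrapping around).
On "traegmoladm": the first step gives "rglm", and the second then gives "qfkl".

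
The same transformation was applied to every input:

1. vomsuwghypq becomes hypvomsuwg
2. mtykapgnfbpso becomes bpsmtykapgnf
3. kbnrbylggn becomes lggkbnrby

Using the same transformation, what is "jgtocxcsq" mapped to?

Rule — delete the last character, then move the last 3 characters to the front (rotate right by 3).
So "jgtocxcsq" becomes "xcsjgtoc".

xcsjgtoc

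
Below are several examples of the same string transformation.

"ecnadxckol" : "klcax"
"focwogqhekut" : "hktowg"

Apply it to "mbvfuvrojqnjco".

oqjobfv

What's happening: keep every other character starting from the second (positions 2nd, 4th, 6th, ...), then move the first 3 characters to the end (rotate left by 3).
"mbvfuvrojqnjco" → "bfvoqjo" → "oqjobfv".
(Check on "ecnadxckol": → "caxkl" → "klcax" ✓)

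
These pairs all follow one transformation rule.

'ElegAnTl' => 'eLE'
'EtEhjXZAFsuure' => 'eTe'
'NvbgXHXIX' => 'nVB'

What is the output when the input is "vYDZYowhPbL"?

What's happening: flip the case of every letter, then keep only the first 3 characters.
Working it through for "vYDZYowhPbL": intermediate "VydzyOWHpBl", final "Vyd".
(Check on "ElegAnTl": → "eLEGaNtL" → "eLE" ✓)

Vyd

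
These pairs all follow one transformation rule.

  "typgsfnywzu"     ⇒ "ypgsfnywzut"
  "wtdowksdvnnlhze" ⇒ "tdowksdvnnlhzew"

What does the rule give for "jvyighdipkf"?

vyighdipkfj

Rule — move the first character to the end.
On "jvyighdipkf" that produces "vyighdipkfj".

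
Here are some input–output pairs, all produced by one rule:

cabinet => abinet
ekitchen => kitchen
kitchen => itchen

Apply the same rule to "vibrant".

The transformation: delete the first character.
On "vibrant" that produces "ibrant".

ibrant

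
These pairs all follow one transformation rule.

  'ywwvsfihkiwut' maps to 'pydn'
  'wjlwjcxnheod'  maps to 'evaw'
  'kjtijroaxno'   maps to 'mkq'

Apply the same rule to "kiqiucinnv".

jvg

Each output is the input with this applied: shift every letter 7 places backward in the alphabet (wrapping around), then keep one character in every 3, starting at position 3 (positions 3rd, 6th, 9th, ...).
Applying that to "kiqiucinnv" gives "jvg".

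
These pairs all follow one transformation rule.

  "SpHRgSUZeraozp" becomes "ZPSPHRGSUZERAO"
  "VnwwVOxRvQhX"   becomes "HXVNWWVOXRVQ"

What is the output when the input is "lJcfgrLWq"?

WQLJCFGRL

The transformation: move the last 2 characters to the front (rotate right by 2), then convert every letter to uppercase.
Starting from "lJcfgrLWq": after the first operation, "WqlJcfgrL"; after the second, "WQLJCFGRL".
(Check on "VnwwVOxRvQhX": → "hXVnwwVOxRvQ" → "HXVNWWVOXRVQ" ✓)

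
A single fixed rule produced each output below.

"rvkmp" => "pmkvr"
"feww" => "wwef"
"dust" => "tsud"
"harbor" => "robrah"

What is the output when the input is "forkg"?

gkrof

What's happening: reverse the string.
"forkg" → "gkrof".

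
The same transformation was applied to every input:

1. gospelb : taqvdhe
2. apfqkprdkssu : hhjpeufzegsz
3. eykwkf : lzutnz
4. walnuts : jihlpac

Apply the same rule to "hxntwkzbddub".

sjqwmcilzoqs

The rule is to move the last 3 characters to the front (rotate right by 3), then shift every letter 11 places backward in the alphabet (wrapping around).
Doing the same to "hxntwkzbddub": "sjqwmcilzoqs".
(Check on "walnuts": → "utswaln" → "jihlpac" ✓)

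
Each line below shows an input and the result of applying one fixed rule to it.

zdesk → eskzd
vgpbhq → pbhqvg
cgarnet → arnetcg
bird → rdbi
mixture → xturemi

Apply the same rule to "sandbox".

What's happening: move the first 2 characters to the end (rotate left by 2).
Applying that to "sandbox" gives "ndboxsa".

ndboxsa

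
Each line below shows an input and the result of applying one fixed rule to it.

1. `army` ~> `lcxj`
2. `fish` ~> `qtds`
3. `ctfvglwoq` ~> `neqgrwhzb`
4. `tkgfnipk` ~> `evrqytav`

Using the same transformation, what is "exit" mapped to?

The pattern: shift every letter 11 places forward in the alphabet (wrapping around).
On "exit" that produces "pite".

pite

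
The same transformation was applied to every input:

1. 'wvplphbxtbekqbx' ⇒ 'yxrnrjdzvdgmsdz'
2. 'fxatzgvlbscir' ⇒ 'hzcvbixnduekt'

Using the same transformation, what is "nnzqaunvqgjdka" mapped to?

The pattern: shift every letter 2 places forward in the alphabet (wrapping around).
For "nnzqaunvqgjdka" the result is "ppbscwpxsilfmc".

ppbscwpxsilfmc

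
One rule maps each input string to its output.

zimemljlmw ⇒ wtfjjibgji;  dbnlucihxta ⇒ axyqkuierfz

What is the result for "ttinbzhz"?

What's happening: take characters alternately from the front and the back (1st, last, 2nd, 2nd-last, ...), then shift every letter 3 places backward in the alphabet (wrapping around).
For "ttinbzhz", step one produces "tzthiznb"; step two turns that into "qwqefwky".

qwqefwky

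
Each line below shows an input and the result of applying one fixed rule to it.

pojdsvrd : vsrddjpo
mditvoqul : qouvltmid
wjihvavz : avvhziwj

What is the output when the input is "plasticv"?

Rule — move the last 3 characters to the front (rotate right by 3), then take characters alternately from the front and the back (1st, last, 2nd, 2nd-last, ...).
Applying both steps to "plasticv": "icvplast", then "itcsvapl".

itcsvapl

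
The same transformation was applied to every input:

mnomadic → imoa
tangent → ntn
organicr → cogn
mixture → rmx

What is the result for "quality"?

Rule — move the last 3 characters to the front (rotate right by 3), then keep every other character starting from the second (positions 2nd, 4th, 6th, ...).
Starting from "quality": after the first operation, "ityqual"; after the second, "tqa".

tqa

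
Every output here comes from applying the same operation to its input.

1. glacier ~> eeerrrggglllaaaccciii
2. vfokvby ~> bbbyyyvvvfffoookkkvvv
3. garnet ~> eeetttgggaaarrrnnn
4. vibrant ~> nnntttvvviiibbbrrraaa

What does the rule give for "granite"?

ttteeegggrrraaannniii

The rule is to move the last 2 characters to the front (rotate right by 2), then repeat every character 3 times.
Applying both steps to "granite": "tegrani", then "ttteeegggrrraaannniii".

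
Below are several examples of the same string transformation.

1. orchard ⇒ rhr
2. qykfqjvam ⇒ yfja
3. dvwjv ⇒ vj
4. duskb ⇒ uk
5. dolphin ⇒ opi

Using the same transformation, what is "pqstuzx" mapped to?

qtz

The transformation: keep every other character starting from the second (positions 2nd, 4th, 6th, ...).
For "pqstuzx" the result is "qtz".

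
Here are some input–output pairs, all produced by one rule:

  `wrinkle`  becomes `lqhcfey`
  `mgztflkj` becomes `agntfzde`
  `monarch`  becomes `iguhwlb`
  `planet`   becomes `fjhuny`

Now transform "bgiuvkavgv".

avoceppupa

The rule is to shift every letter 6 places backward in the alphabet (wrapping around), then swap each adjacent pair of characters (1↔2, 3↔4, ...).
For "bgiuvkavgv", step one produces "vacopeupap"; step two turns that into "avoceppupa".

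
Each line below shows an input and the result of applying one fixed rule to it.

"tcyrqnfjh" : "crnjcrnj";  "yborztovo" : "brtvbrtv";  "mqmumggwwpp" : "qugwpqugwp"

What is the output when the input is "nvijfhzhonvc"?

The pattern: keep every other character starting from the second (positions 2nd, 4th, 6th, ...), then write the whole string twice.
Starting from "nvijfhzhonvc": after the first operation, "vjhhnc"; after the second, "vjhhncvjhhnc".

vjhhncvjhhnc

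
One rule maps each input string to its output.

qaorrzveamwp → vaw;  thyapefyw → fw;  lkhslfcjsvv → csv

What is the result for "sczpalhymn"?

hm

Looking at the pairs, the operation is to keep every other character starting from the first (positions 1st, 3rd, 5th, ...), then delete the first 3 characters.
Working it through for "sczpalhymn": intermediate "szahm", final "hm".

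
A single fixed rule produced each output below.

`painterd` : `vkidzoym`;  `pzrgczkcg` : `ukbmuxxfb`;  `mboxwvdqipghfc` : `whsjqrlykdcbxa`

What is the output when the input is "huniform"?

pcdijahm

Looking at the pairs, the operation is to swap each adjacent pair of characters (1↔2, 3↔4, ...), then shift every letter 5 places backward in the alphabet (wrapping around).
Working it through for "huniform": intermediate "uhinofmr", final "pcdijahm".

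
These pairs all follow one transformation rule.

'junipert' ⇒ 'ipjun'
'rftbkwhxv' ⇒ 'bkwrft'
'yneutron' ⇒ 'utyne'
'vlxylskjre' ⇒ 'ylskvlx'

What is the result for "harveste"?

In each case the input is transformed by: delete the last 3 characters, then move the first 3 characters to the end (rotate left by 3).
Working it through for "harveste": intermediate "harve", final "vehar".

vehar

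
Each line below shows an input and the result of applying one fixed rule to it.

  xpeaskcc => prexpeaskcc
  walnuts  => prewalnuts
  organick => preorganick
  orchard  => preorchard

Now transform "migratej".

Each output is the input with this applied: prepend "pre".
So "migratej" becomes "premigratej".

premigratej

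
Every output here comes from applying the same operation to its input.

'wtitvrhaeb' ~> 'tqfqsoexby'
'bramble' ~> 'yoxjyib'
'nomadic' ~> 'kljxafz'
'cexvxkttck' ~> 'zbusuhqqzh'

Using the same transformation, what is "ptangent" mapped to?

mqxkdbkq

The rule is to shift every letter 3 places backward in the alphabet (wrapping around).
So "ptangent" becomes "mqxkdbkq".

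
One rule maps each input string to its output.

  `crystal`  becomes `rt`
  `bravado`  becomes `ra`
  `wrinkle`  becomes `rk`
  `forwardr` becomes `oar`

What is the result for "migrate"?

ia

Looking at the pairs, the operation is to keep one character in every 3, starting at position 2 (positions 2nd, 5th, 8th, ...).
"migrate" → "ia".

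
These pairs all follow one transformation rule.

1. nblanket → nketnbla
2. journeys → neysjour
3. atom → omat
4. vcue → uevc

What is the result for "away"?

ayaw

Looking at the pairs, the operation is to swap the front and back halves of the string.
For "away" the result is "ayaw".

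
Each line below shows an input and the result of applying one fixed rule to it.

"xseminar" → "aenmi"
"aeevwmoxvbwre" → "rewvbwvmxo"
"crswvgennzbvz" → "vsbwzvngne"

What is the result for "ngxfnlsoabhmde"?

Each output is the input with this applied: take characters alternately from the front and the back (1st, last, 2nd, 2nd-last, ...), then delete the first 3 characters.
On "ngxfnlsoabhmde" that produces "dxmfhnblaso".

dxmfhnblaso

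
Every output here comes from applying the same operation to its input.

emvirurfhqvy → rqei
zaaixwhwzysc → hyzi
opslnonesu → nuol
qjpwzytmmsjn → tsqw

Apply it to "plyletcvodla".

cdpl

The pattern: keep one character in every 3, starting at position 1 (positions 1st, 4th, 7th, ...), then move the first 2 characters to the end (rotate left by 2).
Starting from "plyletcvodla": after the first operation, "plcd"; after the second, "cdpl".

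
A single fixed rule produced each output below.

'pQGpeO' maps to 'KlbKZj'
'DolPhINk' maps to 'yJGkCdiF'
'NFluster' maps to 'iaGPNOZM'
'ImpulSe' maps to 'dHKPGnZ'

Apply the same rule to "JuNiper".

Rule — shift every letter 5 places backward in the alphabet (wrapping around), then flip the case of every letter.
"JuNiper" → "EpIdkzm" → "ePiDKZM".
(Check on "ImpulSe": → "DhkpgNz" → "dHKPGnZ" ✓)

ePiDKZM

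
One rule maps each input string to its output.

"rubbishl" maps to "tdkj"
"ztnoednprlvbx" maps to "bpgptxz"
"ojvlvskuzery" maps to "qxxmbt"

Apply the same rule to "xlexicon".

zgkq

What's happening: shift every letter 2 places forward in the alphabet (wrapping around), then keep every other character starting from the first (positions 1st, 3rd, 5th, ...).
Doing the same to "xlexicon": "zgkq".
(Check on "ztnoednprlvbx": → "bvpqgfprtnxdz" → "bpgptxz" ✓)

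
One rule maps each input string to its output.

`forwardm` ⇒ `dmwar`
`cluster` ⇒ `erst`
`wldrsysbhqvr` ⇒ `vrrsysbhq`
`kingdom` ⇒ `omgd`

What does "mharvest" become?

strve

Each output is the input with this applied: delete the first 3 characters, then move the last 2 characters to the front (rotate right by 2).
Working it through for "mharvest": intermediate "rvest", final "strve".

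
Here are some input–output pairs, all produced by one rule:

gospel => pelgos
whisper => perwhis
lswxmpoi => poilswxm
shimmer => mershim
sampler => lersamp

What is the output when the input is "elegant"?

anteleg

Each output is the input with this applied: move the last 3 characters to the front (rotate right by 3).
"elegant" → "anteleg".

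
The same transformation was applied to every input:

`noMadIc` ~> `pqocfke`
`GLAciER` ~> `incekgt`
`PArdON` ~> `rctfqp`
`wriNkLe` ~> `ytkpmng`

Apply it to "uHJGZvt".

The rule is to shift every letter 2 places forward in the alphabet (wrapping around), then convert every letter to lowercase.
On "uHJGZvt": the first step gives "wJLIBxv", and the second then gives "wjlibxv".

wjlibxv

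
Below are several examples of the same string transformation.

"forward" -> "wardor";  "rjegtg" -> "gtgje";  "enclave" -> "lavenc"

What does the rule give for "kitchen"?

Rule — delete the first character, then move the first 2 characters to the end (rotate left by 2).
For "kitchen", step one produces "itchen"; step two turns that into "chenit".
(Check on "forward": → "orward" → "wardor" ✓)

chenit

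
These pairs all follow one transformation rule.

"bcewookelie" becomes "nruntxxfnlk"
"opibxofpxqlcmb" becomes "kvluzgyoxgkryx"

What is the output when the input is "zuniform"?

vaxorwdi

The rule is to shift every letter 9 places forward in the alphabet (wrapping around), then reverse the string.
For "zuniform" the result is "vaxorwdi".
(Check on "bcewookelie": → "klnfxxtnurn" → "nruntxxfnlk" ✓)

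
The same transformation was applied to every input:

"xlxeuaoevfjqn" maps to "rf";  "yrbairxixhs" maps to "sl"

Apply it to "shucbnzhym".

In each case the input is transformed by: shift every letter 6 places backward in the alphabet (wrapping around), then keep only the first 2 characters.
"shucbnzhym" → "mbowvhtbsg" → "mb".

mb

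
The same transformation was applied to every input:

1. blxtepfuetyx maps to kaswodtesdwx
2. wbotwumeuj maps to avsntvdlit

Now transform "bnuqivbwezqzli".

Each output is the input with this applied: shift every letter 1 place backward in the alphabet (wrapping around), then swap each adjacent pair of characters (1↔2, 3↔4, ...).
Applying that to "bnuqivbwezqzli" gives "maptuhvaydyphk".

maptuhvaydyphk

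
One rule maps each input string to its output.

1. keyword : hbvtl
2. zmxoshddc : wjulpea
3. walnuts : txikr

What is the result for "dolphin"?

The pattern: delete the last 2 characters, then shift every letter 3 places backward in the alphabet (wrapping around).
So "dolphin" becomes "alime".

alime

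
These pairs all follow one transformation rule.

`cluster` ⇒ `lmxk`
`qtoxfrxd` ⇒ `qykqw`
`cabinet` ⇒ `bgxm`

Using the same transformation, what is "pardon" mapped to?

whg

The pattern: delete the first 3 characters, then shift every letter 7 places backward in the alphabet (wrapping around).
Working it through for "pardon": intermediate "don", final "whg".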